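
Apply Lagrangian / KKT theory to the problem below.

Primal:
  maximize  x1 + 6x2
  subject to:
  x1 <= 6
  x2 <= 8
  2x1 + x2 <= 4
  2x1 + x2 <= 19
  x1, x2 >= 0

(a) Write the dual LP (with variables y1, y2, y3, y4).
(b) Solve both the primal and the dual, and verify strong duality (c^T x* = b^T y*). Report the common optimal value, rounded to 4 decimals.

The standard primal-dual pair for 'max c^T x s.t. A x <= b, x >= 0' is:
  Dual:  min b^T y  s.t.  A^T y >= c,  y >= 0.

So the dual LP is:
  minimize  6y1 + 8y2 + 4y3 + 19y4
  subject to:
    y1 + 2y3 + 2y4 >= 1
    y2 + y3 + y4 >= 6
    y1, y2, y3, y4 >= 0

Solving the primal: x* = (0, 4).
  primal value c^T x* = 24.
Solving the dual: y* = (0, 0, 6, 0).
  dual value b^T y* = 24.
Strong duality: c^T x* = b^T y*. Confirmed.

24


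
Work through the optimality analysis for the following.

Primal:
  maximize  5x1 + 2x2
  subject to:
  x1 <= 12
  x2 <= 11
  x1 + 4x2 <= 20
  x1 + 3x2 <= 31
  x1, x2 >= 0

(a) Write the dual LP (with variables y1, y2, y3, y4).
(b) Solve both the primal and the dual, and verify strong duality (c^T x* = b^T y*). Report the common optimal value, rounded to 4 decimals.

The standard primal-dual pair for 'max c^T x s.t. A x <= b, x >= 0' is:
  Dual:  min b^T y  s.t.  A^T y >= c,  y >= 0.

So the dual LP is:
  minimize  12y1 + 11y2 + 20y3 + 31y4
  subject to:
    y1 + y3 + y4 >= 5
    y2 + 4y3 + 3y4 >= 2
    y1, y2, y3, y4 >= 0

Solving the primal: x* = (12, 2).
  primal value c^T x* = 64.
Solving the dual: y* = (4.5, 0, 0.5, 0).
  dual value b^T y* = 64.
Strong duality: c^T x* = b^T y*. Confirmed.

64


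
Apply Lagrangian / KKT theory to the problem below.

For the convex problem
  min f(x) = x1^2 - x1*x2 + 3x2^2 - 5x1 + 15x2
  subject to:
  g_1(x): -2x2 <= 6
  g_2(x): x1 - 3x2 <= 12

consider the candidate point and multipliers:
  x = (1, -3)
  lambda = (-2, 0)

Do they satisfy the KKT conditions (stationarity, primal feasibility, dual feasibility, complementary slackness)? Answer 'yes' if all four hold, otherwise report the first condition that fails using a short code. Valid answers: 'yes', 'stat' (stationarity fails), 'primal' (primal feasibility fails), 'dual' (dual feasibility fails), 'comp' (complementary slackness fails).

Gradient of f: grad f(x) = Q x + c = (0, -4)
Constraint values g_i(x) = a_i^T x - b_i:
  g_1((1, -3)) = 0
  g_2((1, -3)) = -2
Stationarity residual: grad f(x) + sum_i lambda_i a_i = (0, 0)
  -> stationarity OK
Primal feasibility (all g_i <= 0): OK
Dual feasibility (all lambda_i >= 0): FAILS
Complementary slackness (lambda_i * g_i(x) = 0 for all i): OK

Verdict: the first failing condition is dual_feasibility -> dual.

dual


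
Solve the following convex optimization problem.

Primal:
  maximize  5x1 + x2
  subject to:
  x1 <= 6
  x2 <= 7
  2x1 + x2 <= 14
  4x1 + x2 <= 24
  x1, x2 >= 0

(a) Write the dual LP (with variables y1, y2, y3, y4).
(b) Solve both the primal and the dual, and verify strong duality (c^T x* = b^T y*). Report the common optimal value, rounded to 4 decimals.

The standard primal-dual pair for 'max c^T x s.t. A x <= b, x >= 0' is:
  Dual:  min b^T y  s.t.  A^T y >= c,  y >= 0.

So the dual LP is:
  minimize  6y1 + 7y2 + 14y3 + 24y4
  subject to:
    y1 + 2y3 + 4y4 >= 5
    y2 + y3 + y4 >= 1
    y1, y2, y3, y4 >= 0

Solving the primal: x* = (6, 0).
  primal value c^T x* = 30.
Solving the dual: y* = (0, 0, 0, 1.25).
  dual value b^T y* = 30.
Strong duality: c^T x* = b^T y*. Confirmed.

30


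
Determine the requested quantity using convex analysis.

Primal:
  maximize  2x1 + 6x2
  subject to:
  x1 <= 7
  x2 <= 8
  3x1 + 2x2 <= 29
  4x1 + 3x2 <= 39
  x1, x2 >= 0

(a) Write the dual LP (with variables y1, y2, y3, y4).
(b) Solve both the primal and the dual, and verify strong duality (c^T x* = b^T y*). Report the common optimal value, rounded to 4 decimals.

The standard primal-dual pair for 'max c^T x s.t. A x <= b, x >= 0' is:
  Dual:  min b^T y  s.t.  A^T y >= c,  y >= 0.

So the dual LP is:
  minimize  7y1 + 8y2 + 29y3 + 39y4
  subject to:
    y1 + 3y3 + 4y4 >= 2
    y2 + 2y3 + 3y4 >= 6
    y1, y2, y3, y4 >= 0

Solving the primal: x* = (3.75, 8).
  primal value c^T x* = 55.5.
Solving the dual: y* = (0, 4.5, 0, 0.5).
  dual value b^T y* = 55.5.
Strong duality: c^T x* = b^T y*. Confirmed.

55.5


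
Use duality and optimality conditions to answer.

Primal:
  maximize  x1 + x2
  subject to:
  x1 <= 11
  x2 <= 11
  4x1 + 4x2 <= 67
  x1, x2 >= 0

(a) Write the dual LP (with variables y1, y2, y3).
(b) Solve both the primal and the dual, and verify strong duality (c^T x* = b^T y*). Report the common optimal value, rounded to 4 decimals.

The standard primal-dual pair for 'max c^T x s.t. A x <= b, x >= 0' is:
  Dual:  min b^T y  s.t.  A^T y >= c,  y >= 0.

So the dual LP is:
  minimize  11y1 + 11y2 + 67y3
  subject to:
    y1 + 4y3 >= 1
    y2 + 4y3 >= 1
    y1, y2, y3 >= 0

Solving the primal: x* = (5.75, 11).
  primal value c^T x* = 16.75.
Solving the dual: y* = (0, 0, 0.25).
  dual value b^T y* = 16.75.
Strong duality: c^T x* = b^T y*. Confirmed.

16.75


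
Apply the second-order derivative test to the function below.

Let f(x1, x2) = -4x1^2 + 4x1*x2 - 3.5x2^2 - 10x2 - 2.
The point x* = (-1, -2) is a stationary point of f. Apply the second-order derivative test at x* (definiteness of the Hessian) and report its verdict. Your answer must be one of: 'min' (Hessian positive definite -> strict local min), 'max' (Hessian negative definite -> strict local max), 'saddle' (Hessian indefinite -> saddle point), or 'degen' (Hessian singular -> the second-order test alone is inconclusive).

Compute the Hessian H = grad^2 f:
  H = [[-8, 4], [4, -7]]
Verify stationarity: grad f(x*) = H x* + g = (0, 0).
Eigenvalues of H: -11.5311, -3.4689.
Both eigenvalues < 0, so H is negative definite -> x* is a strict local max.

max


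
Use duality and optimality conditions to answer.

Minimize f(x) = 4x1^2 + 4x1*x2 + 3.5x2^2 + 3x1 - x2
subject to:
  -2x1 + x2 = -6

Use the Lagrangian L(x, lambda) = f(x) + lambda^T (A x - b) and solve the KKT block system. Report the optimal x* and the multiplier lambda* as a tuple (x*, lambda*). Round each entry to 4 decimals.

Form the Lagrangian:
  L(x, lambda) = (1/2) x^T Q x + c^T x + lambda^T (A x - b)
Stationarity (grad_x L = 0): Q x + c + A^T lambda = 0.
Primal feasibility: A x = b.

This gives the KKT block system:
  [ Q   A^T ] [ x     ]   [-c ]
  [ A    0  ] [ lambda ] = [ b ]

Solving the linear system:
  x*      = (2.0577, -1.8846)
  lambda* = (5.9615)
  f(x*)   = 21.9135

x* = (2.0577, -1.8846), lambda* = (5.9615)


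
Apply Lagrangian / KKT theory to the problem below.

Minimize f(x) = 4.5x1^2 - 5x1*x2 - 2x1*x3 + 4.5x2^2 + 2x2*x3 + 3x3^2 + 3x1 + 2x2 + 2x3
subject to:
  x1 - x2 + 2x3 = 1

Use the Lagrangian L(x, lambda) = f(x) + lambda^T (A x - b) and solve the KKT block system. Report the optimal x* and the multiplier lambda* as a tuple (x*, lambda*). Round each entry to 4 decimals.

Form the Lagrangian:
  L(x, lambda) = (1/2) x^T Q x + c^T x + lambda^T (A x - b)
Stationarity (grad_x L = 0): Q x + c + A^T lambda = 0.
Primal feasibility: A x = b.

This gives the KKT block system:
  [ Q   A^T ] [ x     ]   [-c ]
  [ A    0  ] [ lambda ] = [ b ]

Solving the linear system:
  x*      = (-0.4821, -0.7679, 0.3571)
  lambda* = (-1.7857)
  f(x*)   = -0.2411

x* = (-0.4821, -0.7679, 0.3571), lambda* = (-1.7857)


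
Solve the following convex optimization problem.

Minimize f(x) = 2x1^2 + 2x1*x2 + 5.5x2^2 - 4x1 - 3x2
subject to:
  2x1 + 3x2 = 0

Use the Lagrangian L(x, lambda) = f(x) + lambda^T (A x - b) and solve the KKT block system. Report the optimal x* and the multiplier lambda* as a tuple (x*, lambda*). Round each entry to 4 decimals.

Form the Lagrangian:
  L(x, lambda) = (1/2) x^T Q x + c^T x + lambda^T (A x - b)
Stationarity (grad_x L = 0): Q x + c + A^T lambda = 0.
Primal feasibility: A x = b.

This gives the KKT block system:
  [ Q   A^T ] [ x     ]   [-c ]
  [ A    0  ] [ lambda ] = [ b ]

Solving the linear system:
  x*      = (0.3214, -0.2143)
  lambda* = (1.5714)
  f(x*)   = -0.3214

x* = (0.3214, -0.2143), lambda* = (1.5714)


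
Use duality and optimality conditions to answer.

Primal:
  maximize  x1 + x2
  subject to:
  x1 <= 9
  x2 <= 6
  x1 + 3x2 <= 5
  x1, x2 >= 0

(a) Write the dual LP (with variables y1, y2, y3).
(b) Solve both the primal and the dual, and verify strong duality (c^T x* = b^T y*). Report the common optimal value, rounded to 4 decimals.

The standard primal-dual pair for 'max c^T x s.t. A x <= b, x >= 0' is:
  Dual:  min b^T y  s.t.  A^T y >= c,  y >= 0.

So the dual LP is:
  minimize  9y1 + 6y2 + 5y3
  subject to:
    y1 + y3 >= 1
    y2 + 3y3 >= 1
    y1, y2, y3 >= 0

Solving the primal: x* = (5, 0).
  primal value c^T x* = 5.
Solving the dual: y* = (0, 0, 1).
  dual value b^T y* = 5.
Strong duality: c^T x* = b^T y*. Confirmed.

5


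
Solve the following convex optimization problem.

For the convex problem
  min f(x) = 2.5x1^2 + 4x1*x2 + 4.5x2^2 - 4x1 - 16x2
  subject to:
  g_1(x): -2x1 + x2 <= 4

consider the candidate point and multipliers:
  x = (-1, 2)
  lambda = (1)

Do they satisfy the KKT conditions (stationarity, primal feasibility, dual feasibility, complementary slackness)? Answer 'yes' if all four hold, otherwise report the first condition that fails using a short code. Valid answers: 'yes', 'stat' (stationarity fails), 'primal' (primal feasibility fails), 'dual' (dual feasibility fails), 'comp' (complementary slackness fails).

Gradient of f: grad f(x) = Q x + c = (-1, -2)
Constraint values g_i(x) = a_i^T x - b_i:
  g_1((-1, 2)) = 0
Stationarity residual: grad f(x) + sum_i lambda_i a_i = (-3, -1)
  -> stationarity FAILS
Primal feasibility (all g_i <= 0): OK
Dual feasibility (all lambda_i >= 0): OK
Complementary slackness (lambda_i * g_i(x) = 0 for all i): OK

Verdict: the first failing condition is stationarity -> stat.

stat


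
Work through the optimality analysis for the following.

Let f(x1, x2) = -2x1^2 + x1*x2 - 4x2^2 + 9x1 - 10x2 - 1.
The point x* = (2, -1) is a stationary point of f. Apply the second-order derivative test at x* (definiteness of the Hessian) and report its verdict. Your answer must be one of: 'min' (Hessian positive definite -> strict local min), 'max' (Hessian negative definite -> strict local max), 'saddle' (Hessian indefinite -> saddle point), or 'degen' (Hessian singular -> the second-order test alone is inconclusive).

Compute the Hessian H = grad^2 f:
  H = [[-4, 1], [1, -8]]
Verify stationarity: grad f(x*) = H x* + g = (0, 0).
Eigenvalues of H: -8.2361, -3.7639.
Both eigenvalues < 0, so H is negative definite -> x* is a strict local max.

max


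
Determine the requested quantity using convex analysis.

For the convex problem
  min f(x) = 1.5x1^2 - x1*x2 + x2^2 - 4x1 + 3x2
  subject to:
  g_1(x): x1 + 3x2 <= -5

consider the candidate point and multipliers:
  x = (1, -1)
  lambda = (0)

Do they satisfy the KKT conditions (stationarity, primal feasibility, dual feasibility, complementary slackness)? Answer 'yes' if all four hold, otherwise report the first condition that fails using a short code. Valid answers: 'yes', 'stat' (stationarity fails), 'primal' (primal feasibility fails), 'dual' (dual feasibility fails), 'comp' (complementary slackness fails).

Gradient of f: grad f(x) = Q x + c = (0, 0)
Constraint values g_i(x) = a_i^T x - b_i:
  g_1((1, -1)) = 3
Stationarity residual: grad f(x) + sum_i lambda_i a_i = (0, 0)
  -> stationarity OK
Primal feasibility (all g_i <= 0): FAILS
Dual feasibility (all lambda_i >= 0): OK
Complementary slackness (lambda_i * g_i(x) = 0 for all i): OK

Verdict: the first failing condition is primal_feasibility -> primal.

primal


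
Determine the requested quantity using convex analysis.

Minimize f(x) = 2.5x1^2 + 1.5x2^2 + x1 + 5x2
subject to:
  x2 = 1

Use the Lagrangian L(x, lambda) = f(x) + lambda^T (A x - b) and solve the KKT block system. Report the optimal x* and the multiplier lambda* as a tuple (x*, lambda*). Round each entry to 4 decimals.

Form the Lagrangian:
  L(x, lambda) = (1/2) x^T Q x + c^T x + lambda^T (A x - b)
Stationarity (grad_x L = 0): Q x + c + A^T lambda = 0.
Primal feasibility: A x = b.

This gives the KKT block system:
  [ Q   A^T ] [ x     ]   [-c ]
  [ A    0  ] [ lambda ] = [ b ]

Solving the linear system:
  x*      = (-0.2, 1)
  lambda* = (-8)
  f(x*)   = 6.4

x* = (-0.2, 1), lambda* = (-8)


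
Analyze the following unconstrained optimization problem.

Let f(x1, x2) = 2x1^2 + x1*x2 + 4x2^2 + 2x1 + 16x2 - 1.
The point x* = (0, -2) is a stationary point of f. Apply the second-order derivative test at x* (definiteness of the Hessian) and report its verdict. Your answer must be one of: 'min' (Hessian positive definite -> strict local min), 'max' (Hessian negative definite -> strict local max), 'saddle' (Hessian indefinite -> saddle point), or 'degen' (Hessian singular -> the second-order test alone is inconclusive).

Compute the Hessian H = grad^2 f:
  H = [[4, 1], [1, 8]]
Verify stationarity: grad f(x*) = H x* + g = (0, 0).
Eigenvalues of H: 3.7639, 8.2361.
Both eigenvalues > 0, so H is positive definite -> x* is a strict local min.

min


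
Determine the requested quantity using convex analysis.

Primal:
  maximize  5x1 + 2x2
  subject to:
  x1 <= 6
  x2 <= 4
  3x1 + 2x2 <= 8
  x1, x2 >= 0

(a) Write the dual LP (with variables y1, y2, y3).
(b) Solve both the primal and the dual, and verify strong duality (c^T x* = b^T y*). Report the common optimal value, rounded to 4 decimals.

The standard primal-dual pair for 'max c^T x s.t. A x <= b, x >= 0' is:
  Dual:  min b^T y  s.t.  A^T y >= c,  y >= 0.

So the dual LP is:
  minimize  6y1 + 4y2 + 8y3
  subject to:
    y1 + 3y3 >= 5
    y2 + 2y3 >= 2
    y1, y2, y3 >= 0

Solving the primal: x* = (2.6667, 0).
  primal value c^T x* = 13.3333.
Solving the dual: y* = (0, 0, 1.6667).
  dual value b^T y* = 13.3333.
Strong duality: c^T x* = b^T y*. Confirmed.

13.3333


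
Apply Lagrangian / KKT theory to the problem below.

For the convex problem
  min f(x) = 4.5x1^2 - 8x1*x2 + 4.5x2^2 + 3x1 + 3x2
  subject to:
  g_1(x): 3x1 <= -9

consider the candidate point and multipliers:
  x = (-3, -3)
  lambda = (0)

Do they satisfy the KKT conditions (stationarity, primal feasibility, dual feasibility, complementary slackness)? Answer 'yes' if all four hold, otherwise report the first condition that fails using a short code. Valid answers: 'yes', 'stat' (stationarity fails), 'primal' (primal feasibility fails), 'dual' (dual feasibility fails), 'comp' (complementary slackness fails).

Gradient of f: grad f(x) = Q x + c = (0, 0)
Constraint values g_i(x) = a_i^T x - b_i:
  g_1((-3, -3)) = 0
Stationarity residual: grad f(x) + sum_i lambda_i a_i = (0, 0)
  -> stationarity OK
Primal feasibility (all g_i <= 0): OK
Dual feasibility (all lambda_i >= 0): OK
Complementary slackness (lambda_i * g_i(x) = 0 for all i): OK

Verdict: yes, KKT holds.

yes


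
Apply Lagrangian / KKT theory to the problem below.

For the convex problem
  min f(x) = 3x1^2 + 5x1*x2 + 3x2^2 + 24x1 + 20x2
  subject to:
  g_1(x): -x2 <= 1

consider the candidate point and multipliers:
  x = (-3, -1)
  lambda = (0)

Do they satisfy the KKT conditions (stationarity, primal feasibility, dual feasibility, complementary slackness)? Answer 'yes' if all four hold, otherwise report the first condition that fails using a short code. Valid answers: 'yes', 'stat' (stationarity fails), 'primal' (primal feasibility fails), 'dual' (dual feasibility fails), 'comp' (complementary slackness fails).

Gradient of f: grad f(x) = Q x + c = (1, -1)
Constraint values g_i(x) = a_i^T x - b_i:
  g_1((-3, -1)) = 0
Stationarity residual: grad f(x) + sum_i lambda_i a_i = (1, -1)
  -> stationarity FAILS
Primal feasibility (all g_i <= 0): OK
Dual feasibility (all lambda_i >= 0): OK
Complementary slackness (lambda_i * g_i(x) = 0 for all i): OK

Verdict: the first failing condition is stationarity -> stat.

stat


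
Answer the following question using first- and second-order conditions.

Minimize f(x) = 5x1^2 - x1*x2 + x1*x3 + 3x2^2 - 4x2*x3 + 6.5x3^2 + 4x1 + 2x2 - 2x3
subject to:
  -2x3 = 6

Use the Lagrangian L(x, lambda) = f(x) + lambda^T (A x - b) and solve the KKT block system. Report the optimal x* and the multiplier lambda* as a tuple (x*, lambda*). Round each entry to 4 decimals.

Form the Lagrangian:
  L(x, lambda) = (1/2) x^T Q x + c^T x + lambda^T (A x - b)
Stationarity (grad_x L = 0): Q x + c + A^T lambda = 0.
Primal feasibility: A x = b.

This gives the KKT block system:
  [ Q   A^T ] [ x     ]   [-c ]
  [ A    0  ] [ lambda ] = [ b ]

Solving the linear system:
  x*      = (-0.339, -2.3898, -3)
  lambda* = (-15.8898)
  f(x*)   = 47.6017

x* = (-0.339, -2.3898, -3), lambda* = (-15.8898)


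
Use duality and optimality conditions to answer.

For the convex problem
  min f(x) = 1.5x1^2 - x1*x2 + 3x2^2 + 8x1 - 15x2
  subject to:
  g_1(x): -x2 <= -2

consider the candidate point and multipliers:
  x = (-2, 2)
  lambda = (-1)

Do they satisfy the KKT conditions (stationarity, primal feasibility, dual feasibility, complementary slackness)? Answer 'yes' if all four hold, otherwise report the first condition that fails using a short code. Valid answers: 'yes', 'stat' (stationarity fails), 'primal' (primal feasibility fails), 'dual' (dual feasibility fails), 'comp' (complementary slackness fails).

Gradient of f: grad f(x) = Q x + c = (0, -1)
Constraint values g_i(x) = a_i^T x - b_i:
  g_1((-2, 2)) = 0
Stationarity residual: grad f(x) + sum_i lambda_i a_i = (0, 0)
  -> stationarity OK
Primal feasibility (all g_i <= 0): OK
Dual feasibility (all lambda_i >= 0): FAILS
Complementary slackness (lambda_i * g_i(x) = 0 for all i): OK

Verdict: the first failing condition is dual_feasibility -> dual.

dual


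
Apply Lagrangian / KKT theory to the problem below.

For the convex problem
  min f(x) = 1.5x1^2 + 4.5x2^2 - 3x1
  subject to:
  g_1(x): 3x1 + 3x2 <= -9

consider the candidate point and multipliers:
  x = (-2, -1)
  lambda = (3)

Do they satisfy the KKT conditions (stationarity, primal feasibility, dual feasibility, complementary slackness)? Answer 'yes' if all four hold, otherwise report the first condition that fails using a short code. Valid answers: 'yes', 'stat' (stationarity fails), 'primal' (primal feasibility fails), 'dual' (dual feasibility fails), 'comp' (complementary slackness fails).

Gradient of f: grad f(x) = Q x + c = (-9, -9)
Constraint values g_i(x) = a_i^T x - b_i:
  g_1((-2, -1)) = 0
Stationarity residual: grad f(x) + sum_i lambda_i a_i = (0, 0)
  -> stationarity OK
Primal feasibility (all g_i <= 0): OK
Dual feasibility (all lambda_i >= 0): OK
Complementary slackness (lambda_i * g_i(x) = 0 for all i): OK

Verdict: yes, KKT holds.

yes


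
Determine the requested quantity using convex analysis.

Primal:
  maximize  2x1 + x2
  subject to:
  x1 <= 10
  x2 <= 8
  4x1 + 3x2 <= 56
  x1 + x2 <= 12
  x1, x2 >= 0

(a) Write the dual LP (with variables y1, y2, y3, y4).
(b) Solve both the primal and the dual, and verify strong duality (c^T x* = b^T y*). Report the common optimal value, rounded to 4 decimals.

The standard primal-dual pair for 'max c^T x s.t. A x <= b, x >= 0' is:
  Dual:  min b^T y  s.t.  A^T y >= c,  y >= 0.

So the dual LP is:
  minimize  10y1 + 8y2 + 56y3 + 12y4
  subject to:
    y1 + 4y3 + y4 >= 2
    y2 + 3y3 + y4 >= 1
    y1, y2, y3, y4 >= 0

Solving the primal: x* = (10, 2).
  primal value c^T x* = 22.
Solving the dual: y* = (1, 0, 0, 1).
  dual value b^T y* = 22.
Strong duality: c^T x* = b^T y*. Confirmed.

22


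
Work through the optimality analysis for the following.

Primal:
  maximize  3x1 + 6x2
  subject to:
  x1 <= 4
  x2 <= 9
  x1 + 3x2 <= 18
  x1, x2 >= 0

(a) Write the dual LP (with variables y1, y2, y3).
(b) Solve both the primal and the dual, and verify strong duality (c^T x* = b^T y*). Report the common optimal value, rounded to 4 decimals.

The standard primal-dual pair for 'max c^T x s.t. A x <= b, x >= 0' is:
  Dual:  min b^T y  s.t.  A^T y >= c,  y >= 0.

So the dual LP is:
  minimize  4y1 + 9y2 + 18y3
  subject to:
    y1 + y3 >= 3
    y2 + 3y3 >= 6
    y1, y2, y3 >= 0

Solving the primal: x* = (4, 4.6667).
  primal value c^T x* = 40.
Solving the dual: y* = (1, 0, 2).
  dual value b^T y* = 40.
Strong duality: c^T x* = b^T y*. Confirmed.

40


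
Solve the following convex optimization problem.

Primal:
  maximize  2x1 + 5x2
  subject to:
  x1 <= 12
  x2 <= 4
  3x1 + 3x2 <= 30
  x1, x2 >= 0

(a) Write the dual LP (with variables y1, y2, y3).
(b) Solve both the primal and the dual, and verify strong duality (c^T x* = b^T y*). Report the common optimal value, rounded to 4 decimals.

The standard primal-dual pair for 'max c^T x s.t. A x <= b, x >= 0' is:
  Dual:  min b^T y  s.t.  A^T y >= c,  y >= 0.

So the dual LP is:
  minimize  12y1 + 4y2 + 30y3
  subject to:
    y1 + 3y3 >= 2
    y2 + 3y3 >= 5
    y1, y2, y3 >= 0

Solving the primal: x* = (6, 4).
  primal value c^T x* = 32.
Solving the dual: y* = (0, 3, 0.6667).
  dual value b^T y* = 32.
Strong duality: c^T x* = b^T y*. Confirmed.

32


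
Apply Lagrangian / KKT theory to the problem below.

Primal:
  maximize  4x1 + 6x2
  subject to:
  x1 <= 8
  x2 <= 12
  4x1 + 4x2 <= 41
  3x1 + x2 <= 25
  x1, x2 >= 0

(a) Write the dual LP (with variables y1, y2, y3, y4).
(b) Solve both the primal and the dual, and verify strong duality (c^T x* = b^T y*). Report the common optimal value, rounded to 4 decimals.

The standard primal-dual pair for 'max c^T x s.t. A x <= b, x >= 0' is:
  Dual:  min b^T y  s.t.  A^T y >= c,  y >= 0.

So the dual LP is:
  minimize  8y1 + 12y2 + 41y3 + 25y4
  subject to:
    y1 + 4y3 + 3y4 >= 4
    y2 + 4y3 + y4 >= 6
    y1, y2, y3, y4 >= 0

Solving the primal: x* = (0, 10.25).
  primal value c^T x* = 61.5.
Solving the dual: y* = (0, 0, 1.5, 0).
  dual value b^T y* = 61.5.
Strong duality: c^T x* = b^T y*. Confirmed.

61.5


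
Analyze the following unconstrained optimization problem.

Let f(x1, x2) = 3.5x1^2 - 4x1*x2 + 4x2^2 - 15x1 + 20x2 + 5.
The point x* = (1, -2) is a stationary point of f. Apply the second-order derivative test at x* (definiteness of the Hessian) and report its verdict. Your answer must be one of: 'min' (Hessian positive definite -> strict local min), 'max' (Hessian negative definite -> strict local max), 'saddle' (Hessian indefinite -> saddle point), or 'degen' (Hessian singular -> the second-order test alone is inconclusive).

Compute the Hessian H = grad^2 f:
  H = [[7, -4], [-4, 8]]
Verify stationarity: grad f(x*) = H x* + g = (0, 0).
Eigenvalues of H: 3.4689, 11.5311.
Both eigenvalues > 0, so H is positive definite -> x* is a strict local min.

min


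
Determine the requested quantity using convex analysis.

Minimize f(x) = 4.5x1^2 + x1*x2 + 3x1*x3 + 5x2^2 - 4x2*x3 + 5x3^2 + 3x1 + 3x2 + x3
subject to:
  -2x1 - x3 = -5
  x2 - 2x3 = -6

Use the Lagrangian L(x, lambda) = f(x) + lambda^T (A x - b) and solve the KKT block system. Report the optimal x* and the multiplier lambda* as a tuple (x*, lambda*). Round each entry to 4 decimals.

Form the Lagrangian:
  L(x, lambda) = (1/2) x^T Q x + c^T x + lambda^T (A x - b)
Stationarity (grad_x L = 0): Q x + c + A^T lambda = 0.
Primal feasibility: A x = b.

This gives the KKT block system:
  [ Q   A^T ] [ x     ]   [-c ]
  [ A    0  ] [ lambda ] = [ b ]

Solving the linear system:
  x*      = (1.12, -0.48, 2.76)
  lambda* = (10.44, 11.72)
  f(x*)   = 63.6

x* = (1.12, -0.48, 2.76), lambda* = (10.44, 11.72)


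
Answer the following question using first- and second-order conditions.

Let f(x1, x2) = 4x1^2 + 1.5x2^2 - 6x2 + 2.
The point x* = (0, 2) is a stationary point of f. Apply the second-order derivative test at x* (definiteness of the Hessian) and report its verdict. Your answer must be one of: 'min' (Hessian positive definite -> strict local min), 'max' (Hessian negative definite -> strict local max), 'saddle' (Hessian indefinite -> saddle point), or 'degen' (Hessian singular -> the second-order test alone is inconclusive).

Compute the Hessian H = grad^2 f:
  H = [[8, 0], [0, 3]]
Verify stationarity: grad f(x*) = H x* + g = (0, 0).
Eigenvalues of H: 3, 8.
Both eigenvalues > 0, so H is positive definite -> x* is a strict local min.

min


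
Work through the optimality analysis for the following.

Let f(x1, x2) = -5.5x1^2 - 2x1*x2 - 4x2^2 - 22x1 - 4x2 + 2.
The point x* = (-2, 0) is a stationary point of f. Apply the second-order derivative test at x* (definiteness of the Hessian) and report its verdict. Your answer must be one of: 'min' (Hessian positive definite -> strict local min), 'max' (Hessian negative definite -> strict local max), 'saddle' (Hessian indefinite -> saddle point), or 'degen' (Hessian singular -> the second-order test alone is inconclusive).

Compute the Hessian H = grad^2 f:
  H = [[-11, -2], [-2, -8]]
Verify stationarity: grad f(x*) = H x* + g = (0, 0).
Eigenvalues of H: -12, -7.
Both eigenvalues < 0, so H is negative definite -> x* is a strict local max.

max


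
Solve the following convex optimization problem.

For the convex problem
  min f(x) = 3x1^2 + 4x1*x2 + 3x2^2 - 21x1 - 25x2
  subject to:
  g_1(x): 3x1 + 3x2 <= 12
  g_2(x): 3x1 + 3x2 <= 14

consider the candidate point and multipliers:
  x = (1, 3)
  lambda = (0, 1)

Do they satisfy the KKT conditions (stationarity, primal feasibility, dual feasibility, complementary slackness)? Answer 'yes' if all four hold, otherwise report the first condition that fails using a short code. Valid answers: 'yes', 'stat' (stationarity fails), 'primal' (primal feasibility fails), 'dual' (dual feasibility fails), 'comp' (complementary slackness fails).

Gradient of f: grad f(x) = Q x + c = (-3, -3)
Constraint values g_i(x) = a_i^T x - b_i:
  g_1((1, 3)) = 0
  g_2((1, 3)) = -2
Stationarity residual: grad f(x) + sum_i lambda_i a_i = (0, 0)
  -> stationarity OK
Primal feasibility (all g_i <= 0): OK
Dual feasibility (all lambda_i >= 0): OK
Complementary slackness (lambda_i * g_i(x) = 0 for all i): FAILS

Verdict: the first failing condition is complementary_slackness -> comp.

comp


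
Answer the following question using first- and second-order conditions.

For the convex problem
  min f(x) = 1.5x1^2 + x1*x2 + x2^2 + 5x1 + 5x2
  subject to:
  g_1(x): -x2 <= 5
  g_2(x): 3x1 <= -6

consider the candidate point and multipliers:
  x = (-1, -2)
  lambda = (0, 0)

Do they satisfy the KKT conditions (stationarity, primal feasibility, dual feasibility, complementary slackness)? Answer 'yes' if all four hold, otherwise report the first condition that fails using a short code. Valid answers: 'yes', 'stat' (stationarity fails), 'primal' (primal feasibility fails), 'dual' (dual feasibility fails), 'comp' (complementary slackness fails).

Gradient of f: grad f(x) = Q x + c = (0, 0)
Constraint values g_i(x) = a_i^T x - b_i:
  g_1((-1, -2)) = -3
  g_2((-1, -2)) = 3
Stationarity residual: grad f(x) + sum_i lambda_i a_i = (0, 0)
  -> stationarity OK
Primal feasibility (all g_i <= 0): FAILS
Dual feasibility (all lambda_i >= 0): OK
Complementary slackness (lambda_i * g_i(x) = 0 for all i): OK

Verdict: the first failing condition is primal_feasibility -> primal.

primal


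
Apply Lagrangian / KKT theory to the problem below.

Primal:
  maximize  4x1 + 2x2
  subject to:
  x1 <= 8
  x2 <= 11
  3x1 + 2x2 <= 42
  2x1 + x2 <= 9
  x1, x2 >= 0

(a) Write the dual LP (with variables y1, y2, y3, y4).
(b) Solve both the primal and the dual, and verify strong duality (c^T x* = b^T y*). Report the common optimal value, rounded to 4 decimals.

The standard primal-dual pair for 'max c^T x s.t. A x <= b, x >= 0' is:
  Dual:  min b^T y  s.t.  A^T y >= c,  y >= 0.

So the dual LP is:
  minimize  8y1 + 11y2 + 42y3 + 9y4
  subject to:
    y1 + 3y3 + 2y4 >= 4
    y2 + 2y3 + y4 >= 2
    y1, y2, y3, y4 >= 0

Solving the primal: x* = (4.5, 0).
  primal value c^T x* = 18.
Solving the dual: y* = (0, 0, 0, 2).
  dual value b^T y* = 18.
Strong duality: c^T x* = b^T y*. Confirmed.

18


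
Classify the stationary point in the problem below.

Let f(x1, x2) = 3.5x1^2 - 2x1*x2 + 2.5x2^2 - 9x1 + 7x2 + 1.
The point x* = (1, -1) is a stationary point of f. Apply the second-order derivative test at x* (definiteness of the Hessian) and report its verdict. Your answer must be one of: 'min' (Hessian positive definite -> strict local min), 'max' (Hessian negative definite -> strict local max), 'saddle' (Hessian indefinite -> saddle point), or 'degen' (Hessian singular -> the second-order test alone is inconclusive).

Compute the Hessian H = grad^2 f:
  H = [[7, -2], [-2, 5]]
Verify stationarity: grad f(x*) = H x* + g = (0, 0).
Eigenvalues of H: 3.7639, 8.2361.
Both eigenvalues > 0, so H is positive definite -> x* is a strict local min.

min


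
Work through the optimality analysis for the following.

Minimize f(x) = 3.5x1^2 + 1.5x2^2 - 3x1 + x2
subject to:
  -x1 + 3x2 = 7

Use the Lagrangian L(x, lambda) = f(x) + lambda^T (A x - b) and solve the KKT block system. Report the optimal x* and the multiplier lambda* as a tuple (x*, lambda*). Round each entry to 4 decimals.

Form the Lagrangian:
  L(x, lambda) = (1/2) x^T Q x + c^T x + lambda^T (A x - b)
Stationarity (grad_x L = 0): Q x + c + A^T lambda = 0.
Primal feasibility: A x = b.

This gives the KKT block system:
  [ Q   A^T ] [ x     ]   [-c ]
  [ A    0  ] [ lambda ] = [ b ]

Solving the linear system:
  x*      = (0.0455, 2.3485)
  lambda* = (-2.6818)
  f(x*)   = 10.4924

x* = (0.0455, 2.3485), lambda* = (-2.6818)


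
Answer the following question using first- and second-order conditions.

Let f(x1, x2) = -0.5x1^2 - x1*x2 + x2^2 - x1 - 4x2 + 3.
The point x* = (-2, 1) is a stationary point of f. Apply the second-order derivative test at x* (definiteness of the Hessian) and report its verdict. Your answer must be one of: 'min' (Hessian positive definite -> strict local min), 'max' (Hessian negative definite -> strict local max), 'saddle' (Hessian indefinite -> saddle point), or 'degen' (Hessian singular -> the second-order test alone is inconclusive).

Compute the Hessian H = grad^2 f:
  H = [[-1, -1], [-1, 2]]
Verify stationarity: grad f(x*) = H x* + g = (0, 0).
Eigenvalues of H: -1.3028, 2.3028.
Eigenvalues have mixed signs, so H is indefinite -> x* is a saddle point.

saddle


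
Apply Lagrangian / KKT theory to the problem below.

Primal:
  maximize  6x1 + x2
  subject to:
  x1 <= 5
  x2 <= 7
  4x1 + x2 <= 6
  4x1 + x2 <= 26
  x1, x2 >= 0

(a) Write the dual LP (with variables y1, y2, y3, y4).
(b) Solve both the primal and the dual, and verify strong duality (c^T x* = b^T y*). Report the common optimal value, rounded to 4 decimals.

The standard primal-dual pair for 'max c^T x s.t. A x <= b, x >= 0' is:
  Dual:  min b^T y  s.t.  A^T y >= c,  y >= 0.

So the dual LP is:
  minimize  5y1 + 7y2 + 6y3 + 26y4
  subject to:
    y1 + 4y3 + 4y4 >= 6
    y2 + y3 + y4 >= 1
    y1, y2, y3, y4 >= 0

Solving the primal: x* = (1.5, 0).
  primal value c^T x* = 9.
Solving the dual: y* = (0, 0, 1.5, 0).
  dual value b^T y* = 9.
Strong duality: c^T x* = b^T y*. Confirmed.

9


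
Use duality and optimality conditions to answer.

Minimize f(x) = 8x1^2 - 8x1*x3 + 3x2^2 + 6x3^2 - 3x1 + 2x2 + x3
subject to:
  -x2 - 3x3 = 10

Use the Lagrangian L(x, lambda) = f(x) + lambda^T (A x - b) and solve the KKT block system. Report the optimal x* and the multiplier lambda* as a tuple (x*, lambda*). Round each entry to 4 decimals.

Form the Lagrangian:
  L(x, lambda) = (1/2) x^T Q x + c^T x + lambda^T (A x - b)
Stationarity (grad_x L = 0): Q x + c + A^T lambda = 0.
Primal feasibility: A x = b.

This gives the KKT block system:
  [ Q   A^T ] [ x     ]   [-c ]
  [ A    0  ] [ lambda ] = [ b ]

Solving the linear system:
  x*      = (-1.2117, -1.6048, -2.7984)
  lambda* = (-7.629)
  f(x*)   = 36.9587

x* = (-1.2117, -1.6048, -2.7984), lambda* = (-7.629)


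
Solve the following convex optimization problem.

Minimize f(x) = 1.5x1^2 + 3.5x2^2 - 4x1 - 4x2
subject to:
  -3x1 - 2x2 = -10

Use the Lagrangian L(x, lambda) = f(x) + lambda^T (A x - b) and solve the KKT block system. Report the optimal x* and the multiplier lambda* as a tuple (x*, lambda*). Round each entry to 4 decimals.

Form the Lagrangian:
  L(x, lambda) = (1/2) x^T Q x + c^T x + lambda^T (A x - b)
Stationarity (grad_x L = 0): Q x + c + A^T lambda = 0.
Primal feasibility: A x = b.

This gives the KKT block system:
  [ Q   A^T ] [ x     ]   [-c ]
  [ A    0  ] [ lambda ] = [ b ]

Solving the linear system:
  x*      = (2.6933, 0.96)
  lambda* = (1.36)
  f(x*)   = -0.5067

x* = (2.6933, 0.96), lambda* = (1.36)


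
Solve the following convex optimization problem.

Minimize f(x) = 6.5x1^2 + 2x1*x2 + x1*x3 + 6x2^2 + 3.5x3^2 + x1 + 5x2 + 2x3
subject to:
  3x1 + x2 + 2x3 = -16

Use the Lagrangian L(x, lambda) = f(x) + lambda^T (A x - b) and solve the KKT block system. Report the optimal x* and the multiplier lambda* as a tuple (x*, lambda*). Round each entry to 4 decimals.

Form the Lagrangian:
  L(x, lambda) = (1/2) x^T Q x + c^T x + lambda^T (A x - b)
Stationarity (grad_x L = 0): Q x + c + A^T lambda = 0.
Primal feasibility: A x = b.

This gives the KKT block system:
  [ Q   A^T ] [ x     ]   [-c ]
  [ A    0  ] [ lambda ] = [ b ]

Solving the linear system:
  x*      = (-2.5981, -1.0519, -3.577)
  lambda* = (12.8185)
  f(x*)   = 95.0421

x* = (-2.5981, -1.0519, -3.577), lambda* = (12.8185)


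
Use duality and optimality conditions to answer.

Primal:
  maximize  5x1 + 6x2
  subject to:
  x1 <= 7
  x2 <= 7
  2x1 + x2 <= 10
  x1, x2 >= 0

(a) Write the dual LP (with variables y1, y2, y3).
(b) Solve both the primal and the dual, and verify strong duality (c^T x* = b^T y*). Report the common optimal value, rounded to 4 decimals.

The standard primal-dual pair for 'max c^T x s.t. A x <= b, x >= 0' is:
  Dual:  min b^T y  s.t.  A^T y >= c,  y >= 0.

So the dual LP is:
  minimize  7y1 + 7y2 + 10y3
  subject to:
    y1 + 2y3 >= 5
    y2 + y3 >= 6
    y1, y2, y3 >= 0

Solving the primal: x* = (1.5, 7).
  primal value c^T x* = 49.5.
Solving the dual: y* = (0, 3.5, 2.5).
  dual value b^T y* = 49.5.
Strong duality: c^T x* = b^T y*. Confirmed.

49.5


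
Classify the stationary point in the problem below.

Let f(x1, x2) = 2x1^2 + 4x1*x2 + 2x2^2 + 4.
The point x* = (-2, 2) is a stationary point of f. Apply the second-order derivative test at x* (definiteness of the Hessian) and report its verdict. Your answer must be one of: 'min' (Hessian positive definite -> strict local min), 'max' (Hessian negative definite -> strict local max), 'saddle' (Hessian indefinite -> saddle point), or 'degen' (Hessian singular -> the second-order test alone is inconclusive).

Compute the Hessian H = grad^2 f:
  H = [[4, 4], [4, 4]]
Verify stationarity: grad f(x*) = H x* + g = (0, 0).
Eigenvalues of H: 0, 8.
H has a zero eigenvalue (singular; positive semidefinite but not definite), so H is neither positive definite, negative definite, nor indefinite. The second-order test alone is inconclusive -> degen.
(Indeed, f is constant along the null direction of H through x*, so x* is not a strict local extremum.)

degen


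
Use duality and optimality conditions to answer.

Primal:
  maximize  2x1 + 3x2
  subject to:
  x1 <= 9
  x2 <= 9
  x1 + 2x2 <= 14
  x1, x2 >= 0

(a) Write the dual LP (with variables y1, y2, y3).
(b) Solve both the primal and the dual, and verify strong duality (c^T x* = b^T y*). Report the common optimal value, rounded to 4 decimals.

The standard primal-dual pair for 'max c^T x s.t. A x <= b, x >= 0' is:
  Dual:  min b^T y  s.t.  A^T y >= c,  y >= 0.

So the dual LP is:
  minimize  9y1 + 9y2 + 14y3
  subject to:
    y1 + y3 >= 2
    y2 + 2y3 >= 3
    y1, y2, y3 >= 0

Solving the primal: x* = (9, 2.5).
  primal value c^T x* = 25.5.
Solving the dual: y* = (0.5, 0, 1.5).
  dual value b^T y* = 25.5.
Strong duality: c^T x* = b^T y*. Confirmed.

25.5


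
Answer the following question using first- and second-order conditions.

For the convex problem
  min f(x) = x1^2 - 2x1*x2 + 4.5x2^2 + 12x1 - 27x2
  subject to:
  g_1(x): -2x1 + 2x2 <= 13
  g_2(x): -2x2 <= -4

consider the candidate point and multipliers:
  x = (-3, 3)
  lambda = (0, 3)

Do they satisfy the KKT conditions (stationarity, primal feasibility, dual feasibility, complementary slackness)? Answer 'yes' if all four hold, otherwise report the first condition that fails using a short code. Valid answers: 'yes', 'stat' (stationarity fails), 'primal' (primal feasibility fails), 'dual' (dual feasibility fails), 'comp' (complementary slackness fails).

Gradient of f: grad f(x) = Q x + c = (0, 6)
Constraint values g_i(x) = a_i^T x - b_i:
  g_1((-3, 3)) = -1
  g_2((-3, 3)) = -2
Stationarity residual: grad f(x) + sum_i lambda_i a_i = (0, 0)
  -> stationarity OK
Primal feasibility (all g_i <= 0): OK
Dual feasibility (all lambda_i >= 0): OK
Complementary slackness (lambda_i * g_i(x) = 0 for all i): FAILS

Verdict: the first failing condition is complementary_slackness -> comp.

comp


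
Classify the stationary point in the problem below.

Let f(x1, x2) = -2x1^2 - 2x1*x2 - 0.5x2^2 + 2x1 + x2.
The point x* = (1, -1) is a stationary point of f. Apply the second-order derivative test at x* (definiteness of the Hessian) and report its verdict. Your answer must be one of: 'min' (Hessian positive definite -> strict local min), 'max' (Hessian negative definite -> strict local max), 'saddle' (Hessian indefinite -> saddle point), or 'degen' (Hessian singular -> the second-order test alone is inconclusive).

Compute the Hessian H = grad^2 f:
  H = [[-4, -2], [-2, -1]]
Verify stationarity: grad f(x*) = H x* + g = (0, 0).
Eigenvalues of H: -5, 0.
H has a zero eigenvalue (singular; negative semidefinite but not definite), so H is neither positive definite, negative definite, nor indefinite. The second-order test alone is inconclusive -> degen.
(Indeed, f is constant along the null direction of H through x*, so x* is not a strict local extremum.)

degen


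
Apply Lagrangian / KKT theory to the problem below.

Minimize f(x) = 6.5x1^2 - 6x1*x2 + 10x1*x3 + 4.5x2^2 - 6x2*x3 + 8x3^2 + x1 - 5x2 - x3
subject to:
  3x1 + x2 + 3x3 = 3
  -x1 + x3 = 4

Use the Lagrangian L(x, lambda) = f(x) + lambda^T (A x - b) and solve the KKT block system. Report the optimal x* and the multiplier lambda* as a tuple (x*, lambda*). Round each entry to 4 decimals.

Form the Lagrangian:
  L(x, lambda) = (1/2) x^T Q x + c^T x + lambda^T (A x - b)
Stationarity (grad_x L = 0): Q x + c + A^T lambda = 0.
Primal feasibility: A x = b.

This gives the KKT block system:
  [ Q   A^T ] [ x     ]   [-c ]
  [ A    0  ] [ lambda ] = [ b ]

Solving the linear system:
  x*      = (-1.6867, 1.1199, 2.3133)
  lambda* = (-1.3191, -8.47)
  f(x*)   = 14.119

x* = (-1.6867, 1.1199, 2.3133), lambda* = (-1.3191, -8.47)


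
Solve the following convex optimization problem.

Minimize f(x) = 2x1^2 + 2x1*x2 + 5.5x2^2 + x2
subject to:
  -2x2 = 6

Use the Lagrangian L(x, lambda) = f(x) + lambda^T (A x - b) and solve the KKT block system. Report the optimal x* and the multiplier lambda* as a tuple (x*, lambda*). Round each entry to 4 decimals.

Form the Lagrangian:
  L(x, lambda) = (1/2) x^T Q x + c^T x + lambda^T (A x - b)
Stationarity (grad_x L = 0): Q x + c + A^T lambda = 0.
Primal feasibility: A x = b.

This gives the KKT block system:
  [ Q   A^T ] [ x     ]   [-c ]
  [ A    0  ] [ lambda ] = [ b ]

Solving the linear system:
  x*      = (1.5, -3)
  lambda* = (-14.5)
  f(x*)   = 42

x* = (1.5, -3), lambda* = (-14.5)


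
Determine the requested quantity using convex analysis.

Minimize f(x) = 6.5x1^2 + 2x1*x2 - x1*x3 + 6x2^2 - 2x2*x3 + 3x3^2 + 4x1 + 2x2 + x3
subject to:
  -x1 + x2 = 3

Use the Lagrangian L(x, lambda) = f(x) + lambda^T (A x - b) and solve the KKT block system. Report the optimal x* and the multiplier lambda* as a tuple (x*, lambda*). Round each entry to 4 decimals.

Form the Lagrangian:
  L(x, lambda) = (1/2) x^T Q x + c^T x + lambda^T (A x - b)
Stationarity (grad_x L = 0): Q x + c + A^T lambda = 0.
Primal feasibility: A x = b.

This gives the KKT block system:
  [ Q   A^T ] [ x     ]   [-c ]
  [ A    0  ] [ lambda ] = [ b ]

Solving the linear system:
  x*      = (-1.6545, 1.3455, 0.0061)
  lambda* = (-14.8242)
  f(x*)   = 20.2758

x* = (-1.6545, 1.3455, 0.0061), lambda* = (-14.8242)


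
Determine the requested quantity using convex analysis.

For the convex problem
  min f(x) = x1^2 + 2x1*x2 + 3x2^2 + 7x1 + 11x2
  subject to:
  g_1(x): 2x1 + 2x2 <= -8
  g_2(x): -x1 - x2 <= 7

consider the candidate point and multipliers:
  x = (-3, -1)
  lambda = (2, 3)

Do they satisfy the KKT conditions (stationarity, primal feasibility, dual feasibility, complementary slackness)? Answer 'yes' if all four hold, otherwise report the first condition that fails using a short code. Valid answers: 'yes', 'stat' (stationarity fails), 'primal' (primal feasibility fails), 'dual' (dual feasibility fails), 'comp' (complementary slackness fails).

Gradient of f: grad f(x) = Q x + c = (-1, -1)
Constraint values g_i(x) = a_i^T x - b_i:
  g_1((-3, -1)) = 0
  g_2((-3, -1)) = -3
Stationarity residual: grad f(x) + sum_i lambda_i a_i = (0, 0)
  -> stationarity OK
Primal feasibility (all g_i <= 0): OK
Dual feasibility (all lambda_i >= 0): OK
Complementary slackness (lambda_i * g_i(x) = 0 for all i): FAILS

Verdict: the first failing condition is complementary_slackness -> comp.

comp
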